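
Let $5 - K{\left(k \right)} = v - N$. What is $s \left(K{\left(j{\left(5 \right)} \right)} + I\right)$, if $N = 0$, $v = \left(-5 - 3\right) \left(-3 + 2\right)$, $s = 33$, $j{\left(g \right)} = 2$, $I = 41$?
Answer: $1254$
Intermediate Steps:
$v = 8$ ($v = \left(-8\right) \left(-1\right) = 8$)
$K{\left(k \right)} = -3$ ($K{\left(k \right)} = 5 - \left(8 - 0\right) = 5 - \left(8 + 0\right) = 5 - 8 = -3$)
$s \left(K{\left(j{\left(5 \right)} \right)} + I\right) = 33 \left(-3 + 41\right) = 33 \cdot 38 = 1254$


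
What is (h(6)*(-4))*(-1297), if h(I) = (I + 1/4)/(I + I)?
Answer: 32425/12 ≈ 2702.1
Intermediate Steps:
h(I) = (1/4 + I)/(2*I) (h(I) = (I + 1/4)/((2*I)) = (1/4 + I)*(1/(2*I)) = (1/4 + I)/(2*I))
(h(6)*(-4))*(-1297) = (((1/8)*(1 + 4*6)/6)*(-4))*(-1297) = (((1/8)*(1/6)*(1 + 24))*(-4))*(-1297) = (((1/8)*(1/6)*25)*(-4))*(-1297) = ((25/48)*(-4))*(-1297) = -25/12*(-1297) = 32425/12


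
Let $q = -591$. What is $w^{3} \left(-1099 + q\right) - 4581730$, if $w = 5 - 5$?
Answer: $-4581730$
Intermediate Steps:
$w = 0$
$w^{3} \left(-1099 + q\right) - 4581730 = 0^{3} \left(-1099 - 591\right) - 4581730 = 0 \left(-1690\right) - 4581730 = 0 - 4581730 = -4581730$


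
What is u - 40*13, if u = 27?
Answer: -493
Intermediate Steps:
u - 40*13 = 27 - 40*13 = 27 - 520 = -493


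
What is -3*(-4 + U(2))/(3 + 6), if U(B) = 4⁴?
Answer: -84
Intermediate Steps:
U(B) = 256
-3*(-4 + U(2))/(3 + 6) = -3*(-4 + 256)/(3 + 6) = -3*252/9 = -252/3 = -3*28 = -84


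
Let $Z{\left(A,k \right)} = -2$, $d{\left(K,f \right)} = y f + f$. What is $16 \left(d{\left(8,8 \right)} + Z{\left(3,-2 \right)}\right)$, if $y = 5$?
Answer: $736$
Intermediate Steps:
$d{\left(K,f \right)} = 6 f$ ($d{\left(K,f \right)} = 5 f + f = 6 f$)
$16 \left(d{\left(8,8 \right)} + Z{\left(3,-2 \right)}\right) = 16 \left(6 \cdot 8 - 2\right) = 16 \left(48 - 2\right) = 16 \cdot 46 = 736$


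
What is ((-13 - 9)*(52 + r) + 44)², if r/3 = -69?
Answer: 11930116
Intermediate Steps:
r = -207 (r = 3*(-69) = -207)
((-13 - 9)*(52 + r) + 44)² = ((-13 - 9)*(52 - 207) + 44)² = (-22*(-155) + 44)² = (3410 + 44)² = 3454² = 11930116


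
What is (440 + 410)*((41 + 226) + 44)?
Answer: 264350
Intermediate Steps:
(440 + 410)*((41 + 226) + 44) = 850*(267 + 44) = 850*311 = 264350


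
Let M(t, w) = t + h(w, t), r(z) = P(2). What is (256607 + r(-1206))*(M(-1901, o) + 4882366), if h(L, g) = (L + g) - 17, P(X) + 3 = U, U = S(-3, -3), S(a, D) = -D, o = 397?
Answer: 1251971183008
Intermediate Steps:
U = 3 (U = -1*(-3) = 3)
P(X) = 0 (P(X) = -3 + 3 = 0)
r(z) = 0
h(L, g) = -17 + L + g
M(t, w) = -17 + w + 2*t (M(t, w) = t + (-17 + w + t) = t + (-17 + t + w) = -17 + w + 2*t)
(256607 + r(-1206))*(M(-1901, o) + 4882366) = (256607 + 0)*((-17 + 397 + 2*(-1901)) + 4882366) = 256607*((-17 + 397 - 3802) + 4882366) = 256607*(-3422 + 4882366) = 256607*4878944 = 1251971183008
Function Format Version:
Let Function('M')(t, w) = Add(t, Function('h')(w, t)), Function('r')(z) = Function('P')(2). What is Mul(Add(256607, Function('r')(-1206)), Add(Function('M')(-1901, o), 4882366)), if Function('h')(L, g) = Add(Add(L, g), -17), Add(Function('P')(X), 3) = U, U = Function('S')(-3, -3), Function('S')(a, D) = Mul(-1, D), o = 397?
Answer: 1251971183008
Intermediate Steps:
U = 3 (U = Mul(-1, -3) = 3)
Function('P')(X) = 0 (Function('P')(X) = Add(-3, 3) = 0)
Function('r')(z) = 0
Function('h')(L, g) = Add(-17, L, g)
Function('M')(t, w) = Add(-17, w, Mul(2, t)) (Function('M')(t, w) = Add(t, Add(-17, w, t)) = Add(t, Add(-17, t, w)) = Add(-17, w, Mul(2, t)))
Mul(Add(256607, Function('r')(-1206)), Add(Function('M')(-1901, o), 4882366)) = Mul(Add(256607, 0), Add(Add(-17, 397, Mul(2, -1901)), 4882366)) = Mul(256607, Add(Add(-17, 397, -3802), 4882366)) = Mul(256607, Add(-3422, 4882366)) = Mul(256607, 4878944) = 1251971183008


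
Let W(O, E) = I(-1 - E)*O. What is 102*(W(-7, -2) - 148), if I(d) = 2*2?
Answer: -17952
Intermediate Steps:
I(d) = 4
W(O, E) = 4*O
102*(W(-7, -2) - 148) = 102*(4*(-7) - 148) = 102*(-28 - 148) = 102*(-176) = -17952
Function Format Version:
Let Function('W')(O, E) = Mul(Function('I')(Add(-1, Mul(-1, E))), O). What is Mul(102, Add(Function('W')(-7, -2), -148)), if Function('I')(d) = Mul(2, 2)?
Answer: -17952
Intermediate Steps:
Function('I')(d) = 4
Function('W')(O, E) = Mul(4, O)
Mul(102, Add(Function('W')(-7, -2), -148)) = Mul(102, Add(Mul(4, -7), -148)) = Mul(102, Add(-28, -148)) = Mul(102, -176) = -17952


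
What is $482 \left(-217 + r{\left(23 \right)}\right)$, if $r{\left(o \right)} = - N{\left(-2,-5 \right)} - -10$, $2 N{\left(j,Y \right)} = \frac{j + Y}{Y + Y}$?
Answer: $- \frac{999427}{10} \approx -99943.0$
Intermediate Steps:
$N{\left(j,Y \right)} = \frac{Y + j}{4 Y}$ ($N{\left(j,Y \right)} = \frac{\left(j + Y\right) \frac{1}{Y + Y}}{2} = \frac{\left(Y + j\right) \frac{1}{2 Y}}{2} = \frac{\frac{1}{2} \frac{1}{Y} \left(Y + j\right)}{2} = \frac{Y + j}{4 Y}$)
$r{\left(o \right)} = \frac{193}{20}$ ($r{\left(o \right)} = - \frac{-5 - 2}{4 \left(-5\right)} - -10 = - \frac{\left(-1\right) \left(-7\right)}{4 \cdot 5} + 10 = \left(-1\right) \frac{7}{20} + 10 = - \frac{7}{20} + 10 = \frac{193}{20}$)
$482 \left(-217 + r{\left(23 \right)}\right) = 482 \left(-217 + \frac{193}{20}\right) = 482 \left(- \frac{4147}{20}\right) = - \frac{999427}{10}$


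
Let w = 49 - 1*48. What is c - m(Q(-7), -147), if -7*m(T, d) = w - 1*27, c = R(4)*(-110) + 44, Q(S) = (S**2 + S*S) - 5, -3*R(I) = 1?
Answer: 1616/21 ≈ 76.952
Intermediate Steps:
R(I) = -1/3 (R(I) = -1/3*1 = -1/3)
Q(S) = -5 + 2*S**2 (Q(S) = (S**2 + S**2) - 5 = 2*S**2 - 5 = -5 + 2*S**2)
w = 1 (w = 49 - 48 = 1)
c = 242/3 (c = -1/3*(-110) + 44 = 110/3 + 44 = 242/3 ≈ 80.667)
m(T, d) = 26/7 (m(T, d) = -(1 - 1*27)/7 = -(1 - 27)/7 = -1/7*(-26) = 26/7)
c - m(Q(-7), -147) = 242/3 - 1*26/7 = 242/3 - 26/7 = 1616/21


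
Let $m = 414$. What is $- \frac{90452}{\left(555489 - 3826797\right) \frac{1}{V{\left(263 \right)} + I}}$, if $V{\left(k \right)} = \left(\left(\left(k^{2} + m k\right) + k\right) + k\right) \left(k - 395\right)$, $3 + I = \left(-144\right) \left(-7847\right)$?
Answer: $- \frac{169161815329}{272609} \approx -6.2053 \cdot 10^{5}$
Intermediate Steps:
$I = 1129965$ ($I = -3 - -1129968 = -3 + 1129968 = 1129965$)
$V{\left(k \right)} = \left(-395 + k\right) \left(k^{2} + 416 k\right)$ ($V{\left(k \right)} = \left(\left(\left(k^{2} + 414 k\right) + k\right) + k\right) \left(k - 395\right) = \left(\left(k^{2} + 415 k\right) + k\right) \left(-395 + k\right) = \left(k^{2} + 416 k\right) \left(-395 + k\right) = \left(-395 + k\right) \left(k^{2} + 416 k\right)$)
$- \frac{90452}{\left(555489 - 3826797\right) \frac{1}{V{\left(263 \right)} + I}} = - \frac{90452}{\left(555489 - 3826797\right) \frac{1}{263 \left(-164320 + 263^{2} + 21 \cdot 263\right) + 1129965}} = - \frac{90452}{\left(-3271308\right) \frac{1}{263 \left(-164320 + 69169 + 5523\right) + 1129965}} = - \frac{90452}{\left(-3271308\right) \frac{1}{263 \left(-89628\right) + 1129965}} = - \frac{90452}{\left(-3271308\right) \frac{1}{-23572164 + 1129965}} = - \frac{90452}{\left(-3271308\right) \frac{1}{-22442199}} = - \frac{90452}{\left(-3271308\right) \left(- \frac{1}{22442199}\right)} = - \frac{90452}{\frac{1090436}{7480733}} = \left(-90452\right) \frac{7480733}{1090436} = - \frac{169161815329}{272609}$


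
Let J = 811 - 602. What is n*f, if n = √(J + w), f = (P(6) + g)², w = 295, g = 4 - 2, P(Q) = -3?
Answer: 6*√14 ≈ 22.450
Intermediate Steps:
g = 2
J = 209
f = 1 (f = (-3 + 2)² = (-1)² = 1)
n = 6*√14 (n = √(209 + 295) = √504 = 6*√14 ≈ 22.450)
n*f = (6*√14)*1 = 6*√14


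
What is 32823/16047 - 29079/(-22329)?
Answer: 4936360/1474541 ≈ 3.3477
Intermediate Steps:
32823/16047 - 29079/(-22329) = 32823*(1/16047) - 29079*(-1/22329) = 3647/1783 + 1077/827 = 4936360/1474541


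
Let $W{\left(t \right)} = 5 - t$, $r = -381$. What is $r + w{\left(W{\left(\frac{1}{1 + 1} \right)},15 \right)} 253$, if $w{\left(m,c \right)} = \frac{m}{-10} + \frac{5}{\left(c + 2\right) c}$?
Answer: $- \frac{499687}{1020} \approx -489.89$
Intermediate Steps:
$w{\left(m,c \right)} = - \frac{m}{10} + \frac{5}{c \left(2 + c\right)}$ ($w{\left(m,c \right)} = m \left(- \frac{1}{10}\right) + \frac{5}{\left(2 + c\right) c} = - \frac{m}{10} + \frac{5}{c \left(2 + c\right)}$)
$r + w{\left(W{\left(\frac{1}{1 + 1} \right)},15 \right)} 253 = -381 + \frac{50 - \left(5 - \frac{1}{1 + 1}\right) 15^{2} - 30 \left(5 - \frac{1}{1 + 1}\right)}{10 \cdot 15 \left(2 + 15\right)} 253 = -381 + \frac{1}{10} \cdot \frac{1}{15} \cdot \frac{1}{17} \left(50 - \left(5 - \frac{1}{2}\right) 225 - 30 \left(5 - \frac{1}{2}\right)\right) 253 = -381 + \frac{1}{10} \cdot \frac{1}{15} \cdot \frac{1}{17} \left(50 - \frac{9}{2} \cdot 225 - 30 \cdot \frac{9}{2}\right) 253 = -381 + \frac{1}{10} \cdot \frac{1}{15} \cdot \frac{1}{17} \left(50 - \frac{2025}{2} - 135\right) 253 = -381 + \frac{1}{10} \cdot \frac{1}{15} \cdot \frac{1}{17} \left(- \frac{2195}{2}\right) 253 = -381 - \frac{111067}{1020} = - \frac{499687}{1020}$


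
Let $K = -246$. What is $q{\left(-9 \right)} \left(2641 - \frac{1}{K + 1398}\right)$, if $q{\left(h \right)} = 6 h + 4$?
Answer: $- \frac{76060775}{576} \approx -1.3205 \cdot 10^{5}$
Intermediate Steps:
$q{\left(h \right)} = 4 + 6 h$
$q{\left(-9 \right)} \left(2641 - \frac{1}{K + 1398}\right) = \left(4 + 6 \left(-9\right)\right) \left(2641 - \frac{1}{-246 + 1398}\right) = \left(4 - 54\right) \left(2641 - \frac{1}{1152}\right) = - 50 \left(2641 - \frac{1}{1152}\right) = \left(-50\right) \frac{3042431}{1152} = - \frac{76060775}{576}$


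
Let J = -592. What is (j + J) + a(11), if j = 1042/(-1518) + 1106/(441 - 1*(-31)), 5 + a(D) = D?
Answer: -104669893/179124 ≈ -584.34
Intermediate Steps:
a(D) = -5 + D
j = 296771/179124 (j = 1042*(-1/1518) + 1106/(441 + 31) = -521/759 + 1106/472 = -521/759 + 1106*(1/472) = -521/759 + 553/236 = 296771/179124 ≈ 1.6568)
(j + J) + a(11) = (296771/179124 - 592) + (-5 + 11) = -105744637/179124 + 6 = -104669893/179124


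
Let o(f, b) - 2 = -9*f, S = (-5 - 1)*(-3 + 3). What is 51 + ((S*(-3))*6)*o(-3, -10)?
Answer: 51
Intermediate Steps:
S = 0 (S = -6*0 = 0)
o(f, b) = 2 - 9*f
51 + ((S*(-3))*6)*o(-3, -10) = 51 + ((0*(-3))*6)*(2 - 9*(-3)) = 51 + (0*6)*(2 + 27) = 51 + 0*29 = 51 + 0 = 51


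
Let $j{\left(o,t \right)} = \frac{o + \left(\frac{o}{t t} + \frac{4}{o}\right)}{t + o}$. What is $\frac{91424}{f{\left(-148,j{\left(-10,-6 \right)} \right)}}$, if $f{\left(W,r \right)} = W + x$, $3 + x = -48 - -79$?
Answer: $- \frac{11428}{15} \approx -761.87$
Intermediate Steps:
$x = 28$ ($x = -3 - -31 = -3 + \left(-48 + 79\right) = -3 + 31 = 28$)
$j{\left(o,t \right)} = \frac{o + \frac{4}{o} + \frac{o}{t^{2}}}{o + t}$ ($j{\left(o,t \right)} = \frac{o + \left(\frac{o}{t^{2}} + \frac{4}{o}\right)}{o + t} = \frac{o + \left(\frac{4}{o} + \frac{o}{t^{2}}\right)}{o + t} = \frac{o + \frac{4}{o} + \frac{o}{t^{2}}}{o + t}$)
$f{\left(W,r \right)} = 28 + W$ ($f{\left(W,r \right)} = W + 28 = 28 + W$)
$\frac{91424}{f{\left(-148,j{\left(-10,-6 \right)} \right)}} = \frac{91424}{28 - 148} = \frac{91424}{-120} = 91424 \left(- \frac{1}{120}\right) = - \frac{11428}{15}$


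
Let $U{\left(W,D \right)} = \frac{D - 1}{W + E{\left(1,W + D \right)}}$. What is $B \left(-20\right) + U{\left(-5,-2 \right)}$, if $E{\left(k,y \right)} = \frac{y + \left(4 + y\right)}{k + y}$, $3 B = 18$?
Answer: $- \frac{1191}{10} \approx -119.1$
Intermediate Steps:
$B = 6$ ($B = \frac{1}{3} \cdot 18 = 6$)
$E{\left(k,y \right)} = \frac{4 + 2 y}{k + y}$
$U{\left(W,D \right)} = \frac{-1 + D}{W + \frac{2 \left(2 + D + W\right)}{1 + D + W}}$ ($U{\left(W,D \right)} = \frac{D - 1}{W + \frac{2 \left(2 + \left(W + D\right)\right)}{1 + \left(W + D\right)}} = \frac{-1 + D}{W + \frac{2 \left(2 + \left(D + W\right)\right)}{1 + \left(D + W\right)}} = \frac{-1 + D}{W + \frac{2 \left(2 + D + W\right)}{1 + D + W}}$)
$B \left(-20\right) + U{\left(-5,-2 \right)} = 6 \left(-20\right) + \frac{\left(-1 - 2\right) \left(1 - 2 - 5\right)}{4 + 2 \left(-2\right) + 2 \left(-5\right) - 5 \left(1 - 2 - 5\right)} = -120 + \frac{1}{4 - 4 - 10 - -30} \left(-3\right) \left(-6\right) = -120 + \frac{1}{4 - 4 - 10 + 30} \left(-3\right) \left(-6\right) = -120 + \frac{1}{20} \left(-3\right) \left(-6\right) = -120 + \frac{9}{10} = - \frac{1191}{10}$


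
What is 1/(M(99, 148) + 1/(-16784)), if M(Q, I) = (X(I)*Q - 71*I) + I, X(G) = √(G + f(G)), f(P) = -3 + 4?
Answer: -108090353072/1104579612710931 - 3098729216*√149/3313738838132793 ≈ -0.00010927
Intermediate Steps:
f(P) = 1
X(G) = √(1 + G) (X(G) = √(G + 1) = √(1 + G))
M(Q, I) = -70*I + Q*√(1 + I) (M(Q, I) = (√(1 + I)*Q - 71*I) + I = (Q*√(1 + I) - 71*I) + I = (-71*I + Q*√(1 + I)) + I = -70*I + Q*√(1 + I))
1/(M(99, 148) + 1/(-16784)) = 1/((-70*148 + 99*√(1 + 148)) + 1/(-16784)) = 1/((-10360 + 99*√149) - 1/16784) = 1/(-173882241/16784 + 99*√149)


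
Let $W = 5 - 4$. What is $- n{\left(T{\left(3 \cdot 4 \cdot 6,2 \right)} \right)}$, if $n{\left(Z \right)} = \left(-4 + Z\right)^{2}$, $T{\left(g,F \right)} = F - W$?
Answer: $-9$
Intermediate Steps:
$W = 1$ ($W = 5 - 4 = 1$)
$T{\left(g,F \right)} = -1 + F$ ($T{\left(g,F \right)} = F - 1 = -1 + F$)
$- n{\left(T{\left(3 \cdot 4 \cdot 6,2 \right)} \right)} = - \left(-4 + \left(-1 + 2\right)\right)^{2} = - \left(-4 + 1\right)^{2} = - \left(-3\right)^{2} = \left(-1\right) 9 = -9$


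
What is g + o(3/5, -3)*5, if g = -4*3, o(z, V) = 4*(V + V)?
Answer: -132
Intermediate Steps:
o(z, V) = 8*V (o(z, V) = 4*(2*V) = 8*V)
g = -12
g + o(3/5, -3)*5 = -12 + (8*(-3))*5 = -12 - 24*5 = -12 - 120 = -132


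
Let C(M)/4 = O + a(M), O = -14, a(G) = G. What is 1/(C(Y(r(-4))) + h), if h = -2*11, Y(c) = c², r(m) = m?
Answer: -1/14 ≈ -0.071429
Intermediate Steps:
C(M) = -56 + 4*M (C(M) = 4*(-14 + M) = -56 + 4*M)
h = -22
1/(C(Y(r(-4))) + h) = 1/((-56 + 4*(-4)²) - 22) = 1/((-56 + 4*16) - 22) = 1/((-56 + 64) - 22) = 1/(8 - 22) = 1/(-14) = -1/14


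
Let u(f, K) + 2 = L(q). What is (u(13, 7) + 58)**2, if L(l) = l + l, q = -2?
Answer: 2704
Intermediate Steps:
L(l) = 2*l
u(f, K) = -6 (u(f, K) = -2 + 2*(-2) = -2 - 4 = -6)
(u(13, 7) + 58)**2 = (-6 + 58)**2 = 52**2 = 2704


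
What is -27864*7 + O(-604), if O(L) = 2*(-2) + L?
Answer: -195656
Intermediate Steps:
O(L) = -4 + L
-27864*7 + O(-604) = -27864*7 + (-4 - 604) = -195048 - 608 = -195656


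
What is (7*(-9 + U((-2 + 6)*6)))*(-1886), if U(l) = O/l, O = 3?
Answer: 468671/4 ≈ 1.1717e+5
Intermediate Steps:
U(l) = 3/l
(7*(-9 + U((-2 + 6)*6)))*(-1886) = (7*(-9 + 3/(((-2 + 6)*6))))*(-1886) = (7*(-9 + 3/((4*6))))*(-1886) = (7*(-9 + 3/24))*(-1886) = (7*(-9 + 3*(1/24)))*(-1886) = (7*(-9 + ⅛))*(-1886) = (7*(-71/8))*(-1886) = -497/8*(-1886) = 468671/4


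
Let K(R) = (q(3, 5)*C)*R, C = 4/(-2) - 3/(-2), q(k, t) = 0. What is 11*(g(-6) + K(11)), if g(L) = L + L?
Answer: -132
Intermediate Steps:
g(L) = 2*L
C = -½ (C = 4*(-½) - 3*(-½) = -2 + 3/2 = -½ ≈ -0.50000)
K(R) = 0 (K(R) = (0*(-½))*R = 0*R = 0)
11*(g(-6) + K(11)) = 11*(2*(-6) + 0) = 11*(-12 + 0) = 11*(-12) = -132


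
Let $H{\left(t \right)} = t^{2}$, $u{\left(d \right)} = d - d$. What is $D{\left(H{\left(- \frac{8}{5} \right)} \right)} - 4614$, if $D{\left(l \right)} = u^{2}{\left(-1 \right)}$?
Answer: $-4614$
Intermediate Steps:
$u{\left(d \right)} = 0$
$D{\left(l \right)} = 0$ ($D{\left(l \right)} = 0^{2} = 0$)
$D{\left(H{\left(- \frac{8}{5} \right)} \right)} - 4614 = 0 - 4614 = -4614$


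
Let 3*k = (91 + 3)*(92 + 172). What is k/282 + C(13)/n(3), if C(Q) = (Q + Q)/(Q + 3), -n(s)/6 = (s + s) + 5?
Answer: 15475/528 ≈ 29.309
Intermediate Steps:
n(s) = -30 - 12*s (n(s) = -6*((s + s) + 5) = -6*(2*s + 5) = -6*(5 + 2*s) = -30 - 12*s)
k = 8272 (k = ((91 + 3)*(92 + 172))/3 = (94*264)/3 = (⅓)*24816 = 8272)
C(Q) = 2*Q/(3 + Q) (C(Q) = (2*Q)/(3 + Q) = 2*Q/(3 + Q))
k/282 + C(13)/n(3) = 8272/282 + (2*13/(3 + 13))/(-30 - 12*3) = 8272*(1/282) + (2*13/16)/(-30 - 36) = 88/3 + (2*13*(1/16))/(-66) = 88/3 + (13/8)*(-1/66) = 88/3 - 13/528 = 15475/528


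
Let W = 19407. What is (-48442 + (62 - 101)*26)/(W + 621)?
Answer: -12364/5007 ≈ -2.4693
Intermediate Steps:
(-48442 + (62 - 101)*26)/(W + 621) = (-48442 + (62 - 101)*26)/(19407 + 621) = (-48442 - 39*26)/20028 = (-48442 - 1014)*(1/20028) = -49456*1/20028 = -12364/5007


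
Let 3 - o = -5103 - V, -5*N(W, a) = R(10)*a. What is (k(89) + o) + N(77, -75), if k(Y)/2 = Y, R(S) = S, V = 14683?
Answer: 20117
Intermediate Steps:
N(W, a) = -2*a
k(Y) = 2*Y
o = 19789 (o = 3 - (-5103 - 1*14683) = 3 - (-5103 - 14683) = 3 - 1*(-19786) = 3 + 19786 = 19789)
(k(89) + o) + N(77, -75) = (2*89 + 19789) - 2*(-75) = (178 + 19789) + 150 = 19967 + 150 = 20117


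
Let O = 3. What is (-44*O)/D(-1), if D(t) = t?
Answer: 132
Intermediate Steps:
(-44*O)/D(-1) = -44*3/(-1) = -132*(-1) = 132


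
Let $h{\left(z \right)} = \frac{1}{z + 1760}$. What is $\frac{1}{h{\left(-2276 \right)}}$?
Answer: $-516$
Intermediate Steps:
$h{\left(z \right)} = \frac{1}{1760 + z}$
$\frac{1}{h{\left(-2276 \right)}} = \frac{1}{\frac{1}{1760 - 2276}} = \frac{1}{\frac{1}{-516}} = \frac{1}{- \frac{1}{516}} = -516$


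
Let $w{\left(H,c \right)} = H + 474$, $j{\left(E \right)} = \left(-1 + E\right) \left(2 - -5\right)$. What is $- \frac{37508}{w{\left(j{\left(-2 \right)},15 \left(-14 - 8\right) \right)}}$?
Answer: $- \frac{37508}{453} \approx -82.799$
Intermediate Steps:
$j{\left(E \right)} = -7 + 7 E$ ($j{\left(E \right)} = \left(-1 + E\right) \left(2 + 5\right) = \left(-1 + E\right) 7 = -7 + 7 E$)
$w{\left(H,c \right)} = 474 + H$
$- \frac{37508}{w{\left(j{\left(-2 \right)},15 \left(-14 - 8\right) \right)}} = - \frac{37508}{474 + \left(-7 + 7 \left(-2\right)\right)} = - \frac{37508}{474 - 21} = - \frac{37508}{453}$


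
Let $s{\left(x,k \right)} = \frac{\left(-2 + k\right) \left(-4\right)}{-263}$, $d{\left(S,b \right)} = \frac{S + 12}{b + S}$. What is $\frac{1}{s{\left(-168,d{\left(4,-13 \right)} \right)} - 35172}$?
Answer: $- \frac{2367}{83252260} \approx -2.8432 \cdot 10^{-5}$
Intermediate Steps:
$d{\left(S,b \right)} = \frac{12 + S}{S + b}$
$s{\left(x,k \right)} = - \frac{8}{263} + \frac{4 k}{263}$ ($s{\left(x,k \right)} = \left(8 - 4 k\right) \left(- \frac{1}{263}\right) = - \frac{8}{263} + \frac{4 k}{263}$)
$\frac{1}{s{\left(-168,d{\left(4,-13 \right)} \right)} - 35172} = \frac{1}{\left(- \frac{8}{263} + \frac{4 \frac{12 + 4}{4 - 13}}{263}\right) - 35172} = \frac{1}{\left(- \frac{8}{263} + \frac{4 \frac{1}{-9} \cdot 16}{263}\right) - 35172} = \frac{1}{\left(- \frac{8}{263} + \frac{4 \left(\left(- \frac{1}{9}\right) 16\right)}{263}\right) - 35172} = \frac{1}{\left(- \frac{8}{263} + \frac{4}{263} \left(- \frac{16}{9}\right)\right) - 35172} = \frac{1}{\left(- \frac{8}{263} - \frac{64}{2367}\right) - 35172} = \frac{1}{- \frac{136}{2367} - 35172} = \frac{1}{- \frac{83252260}{2367}} = - \frac{2367}{83252260}$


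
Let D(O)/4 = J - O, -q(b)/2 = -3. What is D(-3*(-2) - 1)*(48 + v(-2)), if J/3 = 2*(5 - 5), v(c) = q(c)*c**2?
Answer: -1440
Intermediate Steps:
q(b) = 6 (q(b) = -2*(-3) = 6)
v(c) = 6*c**2
J = 0 (J = 3*(2*(5 - 5)) = 3*(2*0) = 3*0 = 0)
D(O) = -4*O (D(O) = 4*(0 - O) = 4*(-O) = -4*O)
D(-3*(-2) - 1)*(48 + v(-2)) = (-4*(-3*(-2) - 1))*(48 + 6*(-2)**2) = (-4*(6 - 1))*(48 + 6*4) = (-4*5)*(48 + 24) = -20*72 = -1440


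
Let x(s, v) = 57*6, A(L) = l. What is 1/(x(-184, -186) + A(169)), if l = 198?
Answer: 1/540 ≈ 0.0018519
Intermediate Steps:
A(L) = 198
x(s, v) = 342
1/(x(-184, -186) + A(169)) = 1/(342 + 198) = 1/540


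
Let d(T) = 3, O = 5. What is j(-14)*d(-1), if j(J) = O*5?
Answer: 75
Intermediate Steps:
j(J) = 25 (j(J) = 5*5 = 25)
j(-14)*d(-1) = 25*3 = 75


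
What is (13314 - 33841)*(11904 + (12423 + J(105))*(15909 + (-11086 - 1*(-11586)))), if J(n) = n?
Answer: -4220019812112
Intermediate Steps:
(13314 - 33841)*(11904 + (12423 + J(105))*(15909 + (-11086 - 1*(-11586)))) = (13314 - 33841)*(11904 + (12423 + 105)*(15909 + (-11086 - 1*(-11586)))) = -20527*(11904 + 12528*(15909 + (-11086 + 11586))) = -20527*(11904 + 12528*(15909 + 500)) = -20527*(11904 + 12528*16409) = -20527*(11904 + 205571952) = -20527*205583856 = -4220019812112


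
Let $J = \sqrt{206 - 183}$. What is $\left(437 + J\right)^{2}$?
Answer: $\left(437 + \sqrt{23}\right)^{2} \approx 1.9518 \cdot 10^{5}$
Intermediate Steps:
$J = \sqrt{23} \approx 4.7958$
$\left(437 + J\right)^{2} = \left(437 + \sqrt{23}\right)^{2}$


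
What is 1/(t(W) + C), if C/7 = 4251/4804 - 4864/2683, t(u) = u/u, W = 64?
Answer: -12889132/70839429 ≈ -0.18195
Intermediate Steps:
t(u) = 1
C = -83728561/12889132 (C = 7*(4251/4804 - 4864/2683) = 7*(-11961223/12889132) = -83728561/12889132 ≈ -6.4961)
1/(t(W) + C) = 1/(1 - 83728561/12889132) = 1/(-70839429/12889132) = -12889132/70839429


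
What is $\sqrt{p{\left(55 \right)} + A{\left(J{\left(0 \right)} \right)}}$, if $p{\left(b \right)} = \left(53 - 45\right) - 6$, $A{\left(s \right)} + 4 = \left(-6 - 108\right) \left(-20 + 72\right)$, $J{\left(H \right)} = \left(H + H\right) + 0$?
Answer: $i \sqrt{5930} \approx 77.006 i$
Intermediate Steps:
$J{\left(H \right)} = 2 H$ ($J{\left(H \right)} = 2 H + 0 = 2 H$)
$A{\left(s \right)} = -5932$ ($A{\left(s \right)} = -4 + \left(-6 - 108\right) \left(-20 + 72\right) = -4 - 5928 = -5932$)
$p{\left(b \right)} = 2$ ($p{\left(b \right)} = 8 - 6 = 2$)
$\sqrt{p{\left(55 \right)} + A{\left(J{\left(0 \right)} \right)}} = \sqrt{2 - 5932} = \sqrt{-5930} = i \sqrt{5930}$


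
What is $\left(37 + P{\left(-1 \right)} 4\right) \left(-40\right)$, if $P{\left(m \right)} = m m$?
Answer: $-1640$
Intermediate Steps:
$P{\left(m \right)} = m^{2}$
$\left(37 + P{\left(-1 \right)} 4\right) \left(-40\right) = \left(37 + \left(-1\right)^{2} \cdot 4\right) \left(-40\right) = \left(37 + 1 \cdot 4\right) \left(-40\right) = \left(37 + 4\right) \left(-40\right) = 41 \left(-40\right) = -1640$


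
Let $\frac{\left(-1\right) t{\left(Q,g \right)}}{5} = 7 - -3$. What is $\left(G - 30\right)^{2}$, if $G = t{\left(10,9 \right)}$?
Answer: $6400$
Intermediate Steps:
$t{\left(Q,g \right)} = -50$ ($t{\left(Q,g \right)} = - 5 \left(7 - -3\right) = - 5 \left(7 + 3\right) = \left(-5\right) 10 = -50$)
$G = -50$
$\left(G - 30\right)^{2} = \left(-50 - 30\right)^{2} = \left(-80\right)^{2} = 6400$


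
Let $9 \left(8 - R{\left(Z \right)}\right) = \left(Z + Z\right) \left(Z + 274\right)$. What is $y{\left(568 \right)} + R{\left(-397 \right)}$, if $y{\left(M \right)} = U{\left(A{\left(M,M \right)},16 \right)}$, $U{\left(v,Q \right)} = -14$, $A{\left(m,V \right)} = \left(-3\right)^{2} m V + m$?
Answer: $- \frac{32572}{3} \approx -10857.0$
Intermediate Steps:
$A{\left(m,V \right)} = m + 9 V m$ ($A{\left(m,V \right)} = 9 m V + m = 9 V m + m = m + 9 V m$)
$y{\left(M \right)} = -14$
$R{\left(Z \right)} = 8 - \frac{2 Z \left(274 + Z\right)}{9}$ ($R{\left(Z \right)} = 8 - \frac{\left(Z + Z\right) \left(Z + 274\right)}{9} = 8 - \frac{2 Z \left(274 + Z\right)}{9}$)
$y{\left(568 \right)} + R{\left(-397 \right)} = -14 - \left(- \frac{217628}{9} + \frac{315218}{9}\right) = -14 + \left(8 + \frac{217556}{9} - \frac{315218}{9}\right) = -14 - \frac{32530}{3} = - \frac{32572}{3}$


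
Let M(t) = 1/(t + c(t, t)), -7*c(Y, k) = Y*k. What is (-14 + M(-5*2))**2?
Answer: 5697769/28900 ≈ 197.15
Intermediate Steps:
c(Y, k) = -Y*k/7
M(t) = 1/(t - t**2/7) (M(t) = 1/(t - t*t/7) = 1/(t - t**2/7))
(-14 + M(-5*2))**2 = (-14 + 7/(((-5*2))*(7 - (-5)*2)))**2 = (-14 + 7/(-10*(7 - 1*(-10))))**2 = (-14 + 7*(-1/10)/(7 + 10))**2 = (-14 + 7*(-1/10)/17)**2 = (-14 + 7*(-1/10)*(1/17))**2 = (-14 - 7/170)**2 = (-2387/170)**2 = 5697769/28900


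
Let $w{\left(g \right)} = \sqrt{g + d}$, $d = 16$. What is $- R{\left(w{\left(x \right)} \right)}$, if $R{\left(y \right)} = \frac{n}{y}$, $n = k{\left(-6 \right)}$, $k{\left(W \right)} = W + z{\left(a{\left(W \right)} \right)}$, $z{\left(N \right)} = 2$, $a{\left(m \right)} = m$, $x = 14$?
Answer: $\frac{2 \sqrt{30}}{15} \approx 0.7303$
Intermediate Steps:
$w{\left(g \right)} = \sqrt{16 + g}$ ($w{\left(g \right)} = \sqrt{g + 16} = \sqrt{16 + g}$)
$k{\left(W \right)} = 2 + W$ ($k{\left(W \right)} = W + 2 = 2 + W$)
$n = -4$ ($n = 2 - 6 = -4$)
$R{\left(y \right)} = - \frac{4}{y}$
$- R{\left(w{\left(x \right)} \right)} = - \frac{-4}{\sqrt{16 + 14}} = - \frac{-4}{\sqrt{30}} = - \left(-4\right) \frac{\sqrt{30}}{30} = - \frac{\left(-2\right) \sqrt{30}}{15} = \frac{2 \sqrt{30}}{15}$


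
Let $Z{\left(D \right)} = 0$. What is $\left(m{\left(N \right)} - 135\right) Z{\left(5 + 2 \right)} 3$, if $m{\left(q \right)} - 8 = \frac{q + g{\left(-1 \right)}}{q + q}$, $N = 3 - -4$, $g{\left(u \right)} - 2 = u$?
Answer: $0$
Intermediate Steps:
$g{\left(u \right)} = 2 + u$
$N = 7$ ($N = 3 + 4 = 7$)
$m{\left(q \right)} = 8 + \frac{1 + q}{2 q}$ ($m{\left(q \right)} = 8 + \frac{q + \left(2 - 1\right)}{q + q} = 8 + \frac{q + 1}{2 q} = 8 + \left(1 + q\right) \frac{1}{2 q} = 8 + \frac{1 + q}{2 q}$)
$\left(m{\left(N \right)} - 135\right) Z{\left(5 + 2 \right)} 3 = \left(\frac{1 + 17 \cdot 7}{2 \cdot 7} - 135\right) 0 \cdot 3 = \left(\frac{1}{2} \cdot \frac{1}{7} \left(1 + 119\right) - 135\right) 0 = \left(\frac{1}{2} \cdot \frac{1}{7} \cdot 120 - 135\right) 0 = \left(\frac{60}{7} - 135\right) 0 = \left(- \frac{885}{7}\right) 0 = 0$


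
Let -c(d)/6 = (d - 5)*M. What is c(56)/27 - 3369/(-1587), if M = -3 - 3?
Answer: 37095/529 ≈ 70.123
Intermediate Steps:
M = -6
c(d) = -180 + 36*d (c(d) = -6*(d - 5)*(-6) = -6*(-5 + d)*(-6) = -6*(30 - 6*d) = -180 + 36*d)
c(56)/27 - 3369/(-1587) = (-180 + 36*56)/27 - 3369/(-1587) = (-180 + 2016)*(1/27) - 3369*(-1/1587) = 1836*(1/27) + 1123/529 = 68 + 1123/529 = 37095/529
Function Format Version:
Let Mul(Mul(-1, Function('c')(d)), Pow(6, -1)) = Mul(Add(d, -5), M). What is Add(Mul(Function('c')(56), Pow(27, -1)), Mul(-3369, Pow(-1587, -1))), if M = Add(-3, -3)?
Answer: Rational(37095, 529) ≈ 70.123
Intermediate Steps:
M = -6
Function('c')(d) = Add(-180, Mul(36, d)) (Function('c')(d) = Mul(-6, Mul(Add(d, -5), -6)) = Mul(-6, Mul(Add(-5, d), -6)) = Mul(-6, Add(30, Mul(-6, d))) = Add(-180, Mul(36, d)))
Add(Mul(Function('c')(56), Pow(27, -1)), Mul(-3369, Pow(-1587, -1))) = Add(Mul(Add(-180, Mul(36, 56)), Pow(27, -1)), Mul(-3369, Pow(-1587, -1))) = Add(Mul(Add(-180, 2016), Rational(1, 27)), Mul(-3369, Rational(-1, 1587))) = Add(Mul(1836, Rational(1, 27)), Rational(1123, 529)) = Add(68, Rational(1123, 529)) = Rational(37095, 529)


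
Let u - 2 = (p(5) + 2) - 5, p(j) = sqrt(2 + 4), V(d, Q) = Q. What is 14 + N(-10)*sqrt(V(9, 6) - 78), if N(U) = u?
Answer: 14 + 6*I*sqrt(2)*(-1 + sqrt(6)) ≈ 14.0 + 12.299*I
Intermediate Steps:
p(j) = sqrt(6)
u = -1 + sqrt(6) (u = 2 + ((sqrt(6) + 2) - 5) = 2 + ((2 + sqrt(6)) - 5) = 2 + (-3 + sqrt(6)) = -1 + sqrt(6) ≈ 1.4495)
N(U) = -1 + sqrt(6)
14 + N(-10)*sqrt(V(9, 6) - 78) = 14 + (-1 + sqrt(6))*sqrt(6 - 78) = 14 + (-1 + sqrt(6))*sqrt(-72) = 14 + (-1 + sqrt(6))*(6*I*sqrt(2)) = 14 + 6*I*sqrt(2)*(-1 + sqrt(6))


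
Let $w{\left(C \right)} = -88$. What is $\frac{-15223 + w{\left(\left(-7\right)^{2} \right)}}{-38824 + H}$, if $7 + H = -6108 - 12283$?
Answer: $\frac{15311}{57222} \approx 0.26757$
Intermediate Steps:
$H = -18398$ ($H = -7 - 18391 = -18398$)
$\frac{-15223 + w{\left(\left(-7\right)^{2} \right)}}{-38824 + H} = \frac{-15223 - 88}{-38824 - 18398} = - \frac{15311}{-57222} = \left(-15311\right) \left(- \frac{1}{57222}\right) = \frac{15311}{57222}$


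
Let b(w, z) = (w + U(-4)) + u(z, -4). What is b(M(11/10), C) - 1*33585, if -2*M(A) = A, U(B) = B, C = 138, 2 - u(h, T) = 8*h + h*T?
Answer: -682791/20 ≈ -34140.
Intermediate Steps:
u(h, T) = 2 - 8*h - T*h (u(h, T) = 2 - (8*h + h*T) = 2 - (8*h + T*h) = 2 + (-8*h - T*h) = 2 - 8*h - T*h)
M(A) = -A/2
b(w, z) = -2 + w - 4*z (b(w, z) = (w - 4) + (2 - 8*z - 1*(-4)*z) = (-4 + w) + (2 - 8*z + 4*z) = (-4 + w) + (2 - 4*z) = -2 + w - 4*z)
b(M(11/10), C) - 1*33585 = (-2 - 11/(2*10) - 4*138) - 1*33585 = (-2 - 11/(2*10) - 552) - 33585 = (-2 - 1/2*11/10 - 552) - 33585 = (-2 - 11/20 - 552) - 33585 = -11091/20 - 33585 = -682791/20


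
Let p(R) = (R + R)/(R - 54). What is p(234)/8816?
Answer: 13/44080 ≈ 0.00029492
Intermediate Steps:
p(R) = 2*R/(-54 + R) (p(R) = (2*R)/(-54 + R) = 2*R/(-54 + R))
p(234)/8816 = (2*234/(-54 + 234))/8816 = (2*234/180)*(1/8816) = (2*234*(1/180))*(1/8816) = (13/5)*(1/8816) = 13/44080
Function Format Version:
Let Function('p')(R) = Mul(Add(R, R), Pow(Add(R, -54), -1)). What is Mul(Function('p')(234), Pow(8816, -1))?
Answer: Rational(13, 44080) ≈ 0.00029492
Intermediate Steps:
Function('p')(R) = Mul(2, R, Pow(Add(-54, R), -1)) (Function('p')(R) = Mul(Mul(2, R), Pow(Add(-54, R), -1)) = Mul(2, R, Pow(Add(-54, R), -1)))
Mul(Function('p')(234), Pow(8816, -1)) = Mul(Mul(2, 234, Pow(Add(-54, 234), -1)), Pow(8816, -1)) = Mul(Mul(2, 234, Pow(180, -1)), Rational(1, 8816)) = Mul(Mul(2, 234, Rational(1, 180)), Rational(1, 8816)) = Mul(Rational(13, 5), Rational(1, 8816)) = Rational(13, 44080)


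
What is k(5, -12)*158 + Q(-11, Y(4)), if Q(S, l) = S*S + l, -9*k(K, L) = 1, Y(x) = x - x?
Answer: 931/9 ≈ 103.44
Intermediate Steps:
Y(x) = 0
k(K, L) = -⅑ (k(K, L) = -⅑*1 = -⅑)
Q(S, l) = l + S² (Q(S, l) = S² + l = l + S²)
k(5, -12)*158 + Q(-11, Y(4)) = -⅑*158 + (0 + (-11)²) = -158/9 + (0 + 121) = -158/9 + 121 = 931/9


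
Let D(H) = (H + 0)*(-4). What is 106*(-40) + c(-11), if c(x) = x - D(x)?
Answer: -4295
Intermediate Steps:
D(H) = -4*H (D(H) = H*(-4) = -4*H)
c(x) = 5*x (c(x) = x - (-4)*x = x + 4*x = 5*x)
106*(-40) + c(-11) = 106*(-40) + 5*(-11) = -4240 - 55 = -4295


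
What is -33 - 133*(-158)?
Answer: 20981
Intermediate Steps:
-33 - 133*(-158) = -33 + 21014 = 20981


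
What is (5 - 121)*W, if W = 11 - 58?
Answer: 5452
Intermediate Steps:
W = -47
(5 - 121)*W = (5 - 121)*(-47) = -116*(-47) = 5452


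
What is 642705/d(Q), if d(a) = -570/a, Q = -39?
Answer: 1671033/38 ≈ 43975.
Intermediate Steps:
642705/d(Q) = 642705/((-570/(-39))) = 642705/((-570*(-1/39))) = 642705/(190/13) = 642705*(13/190) = 1671033/38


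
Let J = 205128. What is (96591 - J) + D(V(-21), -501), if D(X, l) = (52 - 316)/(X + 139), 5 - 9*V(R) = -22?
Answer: -7706259/71 ≈ -1.0854e+5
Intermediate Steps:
V(R) = 3 (V(R) = 5/9 - ⅑*(-22) = 5/9 + 22/9 = 3)
D(X, l) = -264/(139 + X)
(96591 - J) + D(V(-21), -501) = (96591 - 1*205128) - 264/(139 + 3) = (96591 - 205128) - 264/142 = -108537 - 264*1/142 = -108537 - 132/71 = -7706259/71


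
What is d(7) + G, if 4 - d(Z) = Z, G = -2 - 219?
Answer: -224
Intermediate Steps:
G = -221
d(Z) = 4 - Z
d(7) + G = (4 - 1*7) - 221 = (4 - 7) - 221 = -3 - 221 = -224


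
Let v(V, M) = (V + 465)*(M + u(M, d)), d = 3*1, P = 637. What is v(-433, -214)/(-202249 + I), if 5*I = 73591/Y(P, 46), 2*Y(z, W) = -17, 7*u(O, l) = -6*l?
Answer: 4123520/121368429 ≈ 0.033975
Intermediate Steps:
d = 3
u(O, l) = -6*l/7 (u(O, l) = (-6*l)/7 = -6*l/7)
v(V, M) = (465 + V)*(-18/7 + M) (v(V, M) = (V + 465)*(M - 6/7*3) = (465 + V)*(M - 18/7) = (465 + V)*(-18/7 + M))
Y(z, W) = -17/2 (Y(z, W) = (½)*(-17) = -17/2)
I = -147182/85 (I = (73591/(-17/2))/5 = (73591*(-2/17))/5 = (⅕)*(-147182/17) = -147182/85 ≈ -1731.6)
v(-433, -214)/(-202249 + I) = (-8370/7 + 465*(-214) - 18/7*(-433) - 214*(-433))/(-202249 - 147182/85) = (-8370/7 - 99510 + 7794/7 + 92662)/(-17338347/85) = -48512/7*(-85/17338347) = 4123520/121368429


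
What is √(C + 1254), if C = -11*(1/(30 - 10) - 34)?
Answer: 11*√1345/10 ≈ 40.342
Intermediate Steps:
C = 7469/20 (C = -11*(1/20 - 34) = -11*(-679/20) = 7469/20 ≈ 373.45)
√(C + 1254) = √(7469/20 + 1254) = √(32549/20) = 11*√1345/10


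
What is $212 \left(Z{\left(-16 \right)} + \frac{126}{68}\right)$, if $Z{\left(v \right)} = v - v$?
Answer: $\frac{6678}{17} \approx 392.82$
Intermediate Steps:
$Z{\left(v \right)} = 0$
$212 \left(Z{\left(-16 \right)} + \frac{126}{68}\right) = 212 \left(0 + \frac{126}{68}\right) = 212 \left(0 + 126 \cdot \frac{1}{68}\right) = 212 \left(0 + \frac{63}{34}\right) = 212 \cdot \frac{63}{34} = \frac{6678}{17}$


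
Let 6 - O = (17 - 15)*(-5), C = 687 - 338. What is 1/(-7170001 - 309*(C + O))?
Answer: -1/7282786 ≈ -1.3731e-7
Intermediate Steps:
C = 349
O = 16 (O = 6 - (17 - 15)*(-5) = 6 - 2*(-5) = 6 - 1*(-10) = 6 + 10 = 16)
1/(-7170001 - 309*(C + O)) = 1/(-7170001 - 309*(349 + 16)) = 1/(-7170001 - 309*365) = 1/(-7170001 - 112785) = 1/(-7282786) = -1/7282786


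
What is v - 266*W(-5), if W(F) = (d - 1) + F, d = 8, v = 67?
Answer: -465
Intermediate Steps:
W(F) = 7 + F (W(F) = (8 - 1) + F = 7 + F)
v - 266*W(-5) = 67 - 266*(7 - 5) = 67 - 266*2 = 67 - 532 = -465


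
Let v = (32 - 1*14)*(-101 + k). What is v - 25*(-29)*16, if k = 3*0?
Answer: 9782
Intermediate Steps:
k = 0
v = -1818 (v = (32 - 1*14)*(-101 + 0) = (32 - 14)*(-101) = 18*(-101) = -1818)
v - 25*(-29)*16 = -1818 - 25*(-29)*16 = -1818 + 725*16 = -1818 + 11600 = 9782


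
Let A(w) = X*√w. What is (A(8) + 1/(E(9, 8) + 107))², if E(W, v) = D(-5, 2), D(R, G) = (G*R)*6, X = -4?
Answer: 282753/2209 - 16*√2/47 ≈ 127.52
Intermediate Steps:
D(R, G) = 6*G*R
E(W, v) = -60 (E(W, v) = 6*2*(-5) = -60)
A(w) = -4*√w
(A(8) + 1/(E(9, 8) + 107))² = (-8*√2 + 1/(-60 + 107))² = (-8*√2 + 1/47)² = (1/47 - 8*√2)²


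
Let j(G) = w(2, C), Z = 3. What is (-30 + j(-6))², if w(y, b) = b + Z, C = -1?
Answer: 784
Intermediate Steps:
w(y, b) = 3 + b (w(y, b) = b + 3 = 3 + b)
j(G) = 2 (j(G) = 3 - 1 = 2)
(-30 + j(-6))² = (-30 + 2)² = (-28)² = 784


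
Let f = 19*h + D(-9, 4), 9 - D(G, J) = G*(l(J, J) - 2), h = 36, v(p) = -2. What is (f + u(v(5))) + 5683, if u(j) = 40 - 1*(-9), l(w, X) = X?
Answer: 6443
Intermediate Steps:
D(G, J) = 9 - G*(-2 + J) (D(G, J) = 9 - G*(J - 2) = 9 - G*(-2 + J))
u(j) = 49 (u(j) = 40 + 9 = 49)
f = 711 (f = 19*36 + (9 + 2*(-9) - 1*(-9)*4) = 684 + (9 - 18 + 36) = 684 + 27 = 711)
(f + u(v(5))) + 5683 = (711 + 49) + 5683 = 760 + 5683 = 6443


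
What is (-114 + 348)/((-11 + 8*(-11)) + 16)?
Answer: -234/83 ≈ -2.8193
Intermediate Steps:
(-114 + 348)/((-11 + 8*(-11)) + 16) = 234/((-11 - 88) + 16) = 234/(-99 + 16) = 234/(-83) = 234*(-1/83) = -234/83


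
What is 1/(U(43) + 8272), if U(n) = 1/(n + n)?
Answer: 86/711393 ≈ 0.00012089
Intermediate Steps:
U(n) = 1/(2*n)
1/(U(43) + 8272) = 1/((½)/43 + 8272) = 1/((½)*(1/43) + 8272) = 1/(1/86 + 8272) = 1/(711393/86) = 86/711393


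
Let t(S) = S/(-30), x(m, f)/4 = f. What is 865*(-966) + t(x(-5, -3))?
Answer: -4177948/5 ≈ -8.3559e+5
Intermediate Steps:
x(m, f) = 4*f
t(S) = -S/30 (t(S) = S*(-1/30) = -S/30)
865*(-966) + t(x(-5, -3)) = 865*(-966) - 2*(-3)/15 = -835590 - 1/30*(-12) = -835590 + 2/5 = -4177948/5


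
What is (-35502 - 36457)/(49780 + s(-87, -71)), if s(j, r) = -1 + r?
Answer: -71959/49708 ≈ -1.4476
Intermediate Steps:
(-35502 - 36457)/(49780 + s(-87, -71)) = (-35502 - 36457)/(49780 + (-1 - 71)) = -71959/(49780 - 72) = -71959/49708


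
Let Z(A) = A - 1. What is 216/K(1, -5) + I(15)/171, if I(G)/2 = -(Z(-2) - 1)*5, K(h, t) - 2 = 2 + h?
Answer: 37136/855 ≈ 43.434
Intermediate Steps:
Z(A) = -1 + A
K(h, t) = 4 + h (K(h, t) = 2 + (2 + h) = 4 + h)
I(G) = 40 (I(G) = 2*(-((-1 - 2) - 1)*5) = 2*(-(-3 - 1)*5) = 2*(-(-4)*5) = 2*(-1*(-20)) = 2*20 = 40)
216/K(1, -5) + I(15)/171 = 216/(4 + 1) + 40/171 = 216/5 + 40*(1/171) = 216*(1/5) + 40/171 = 216/5 + 40/171 = 37136/855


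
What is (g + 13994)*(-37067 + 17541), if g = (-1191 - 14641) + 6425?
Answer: -89565762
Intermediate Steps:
g = -9407 (g = -15832 + 6425 = -9407)
(g + 13994)*(-37067 + 17541) = (-9407 + 13994)*(-37067 + 17541) = 4587*(-19526) = -89565762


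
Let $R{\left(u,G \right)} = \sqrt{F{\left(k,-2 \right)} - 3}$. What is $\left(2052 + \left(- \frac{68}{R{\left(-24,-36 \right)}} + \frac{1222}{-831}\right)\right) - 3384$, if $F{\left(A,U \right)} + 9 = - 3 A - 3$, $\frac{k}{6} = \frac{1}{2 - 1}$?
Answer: $- \frac{1108114}{831} + \frac{68 i \sqrt{33}}{33} \approx -1333.5 + 11.837 i$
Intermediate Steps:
$k = 6$ ($k = \frac{6}{2 - 1} = \frac{6}{1} = 6 \cdot 1 = 6$)
$F{\left(A,U \right)} = -12 - 3 A$ ($F{\left(A,U \right)} = -9 - \left(3 + 3 A\right) = -12 - 3 A$)
$R{\left(u,G \right)} = i \sqrt{33}$ ($R{\left(u,G \right)} = \sqrt{\left(-12 - 18\right) - 3} = \sqrt{-30 - 3} = \sqrt{-33} = i \sqrt{33}$)
$\left(2052 + \left(- \frac{68}{R{\left(-24,-36 \right)}} + \frac{1222}{-831}\right)\right) - 3384 = \left(2052 + \left(- \frac{68}{i \sqrt{33}} + \frac{1222}{-831}\right)\right) - 3384 = \left(2052 + \left(- 68 \left(- \frac{i \sqrt{33}}{33}\right) + 1222 \left(- \frac{1}{831}\right)\right)\right) - 3384 = \left(2052 - \left(\frac{1222}{831} - \frac{68 i \sqrt{33}}{33}\right)\right) - 3384 = \left(\frac{1703990}{831} + \frac{68 i \sqrt{33}}{33}\right) - 3384 = - \frac{1108114}{831} + \frac{68 i \sqrt{33}}{33}$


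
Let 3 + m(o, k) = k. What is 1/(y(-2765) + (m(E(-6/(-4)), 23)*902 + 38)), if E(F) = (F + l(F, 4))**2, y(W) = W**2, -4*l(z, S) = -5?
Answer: 1/7663303 ≈ 1.3049e-7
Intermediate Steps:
l(z, S) = 5/4 (l(z, S) = -1/4*(-5) = 5/4)
E(F) = (5/4 + F)**2 (E(F) = (F + 5/4)**2 = (5/4 + F)**2)
m(o, k) = -3 + k
1/(y(-2765) + (m(E(-6/(-4)), 23)*902 + 38)) = 1/((-2765)**2 + ((-3 + 23)*902 + 38)) = 1/(7645225 + (20*902 + 38)) = 1/(7645225 + (18040 + 38)) = 1/(7645225 + 18078) = 1/7663303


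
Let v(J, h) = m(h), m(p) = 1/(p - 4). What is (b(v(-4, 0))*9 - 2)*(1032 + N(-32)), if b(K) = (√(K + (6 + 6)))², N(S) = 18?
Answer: 217875/2 ≈ 1.0894e+5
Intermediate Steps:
m(p) = 1/(-4 + p)
v(J, h) = 1/(-4 + h)
b(K) = 12 + K (b(K) = (√(K + 12))² = (√(12 + K))² = 12 + K)
(b(v(-4, 0))*9 - 2)*(1032 + N(-32)) = ((12 + 1/(-4 + 0))*9 - 2)*(1032 + 18) = ((12 + 1/(-4))*9 - 2)*1050 = ((12 - ¼)*9 - 2)*1050 = ((47/4)*9 - 2)*1050 = (423/4 - 2)*1050 = (415/4)*1050 = 217875/2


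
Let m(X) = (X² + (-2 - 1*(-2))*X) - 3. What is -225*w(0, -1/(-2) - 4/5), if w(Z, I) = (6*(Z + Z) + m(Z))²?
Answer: -2025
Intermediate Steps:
m(X) = -3 + X² (m(X) = (X² + (-2 + 2)*X) - 3 = (X² + 0*X) - 3 = (X² + 0) - 3 = X² - 3 = -3 + X²)
w(Z, I) = (-3 + Z² + 12*Z)² (w(Z, I) = (6*(Z + Z) + (-3 + Z²))² = (6*(2*Z) + (-3 + Z²))² = (12*Z + (-3 + Z²))² = (-3 + Z² + 12*Z)²)
-225*w(0, -1/(-2) - 4/5) = -225*(-3 + 0² + 12*0)² = -225*(-3 + 0 + 0)² = -225*(-3)² = -225*9 = -2025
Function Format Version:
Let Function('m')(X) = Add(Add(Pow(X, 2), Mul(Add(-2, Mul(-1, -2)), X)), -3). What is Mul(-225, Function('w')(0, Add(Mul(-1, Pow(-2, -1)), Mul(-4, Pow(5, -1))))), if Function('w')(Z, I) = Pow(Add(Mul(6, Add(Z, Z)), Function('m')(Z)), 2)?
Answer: -2025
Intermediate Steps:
Function('m')(X) = Add(-3, Pow(X, 2)) (Function('m')(X) = Add(Add(Pow(X, 2), Mul(Add(-2, 2), X)), -3) = Add(Add(Pow(X, 2), Mul(0, X)), -3) = Add(Add(Pow(X, 2), 0), -3) = Add(Pow(X, 2), -3) = Add(-3, Pow(X, 2)))
Function('w')(Z, I) = Pow(Add(-3, Pow(Z, 2), Mul(12, Z)), 2) (Function('w')(Z, I) = Pow(Add(Mul(6, Add(Z, Z)), Add(-3, Pow(Z, 2))), 2) = Pow(Add(Mul(6, Mul(2, Z)), Add(-3, Pow(Z, 2))), 2) = Pow(Add(Mul(12, Z), Add(-3, Pow(Z, 2))), 2) = Pow(Add(-3, Pow(Z, 2), Mul(12, Z)), 2))
Mul(-225, Function('w')(0, Add(Mul(-1, Pow(-2, -1)), Mul(-4, Pow(5, -1))))) = Mul(-225, Pow(Add(-3, Pow(0, 2), Mul(12, 0)), 2)) = Mul(-225, Pow(Add(-3, 0, 0), 2)) = Mul(-225, Pow(-3, 2)) = Mul(-225, 9) = -2025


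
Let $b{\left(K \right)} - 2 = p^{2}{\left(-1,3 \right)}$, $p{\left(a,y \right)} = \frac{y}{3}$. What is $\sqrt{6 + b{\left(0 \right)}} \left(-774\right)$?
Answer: $-2322$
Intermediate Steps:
$p{\left(a,y \right)} = \frac{y}{3}$ ($p{\left(a,y \right)} = y \frac{1}{3} = \frac{y}{3}$)
$b{\left(K \right)} = 3$ ($b{\left(K \right)} = 2 + \left(\frac{1}{3} \cdot 3\right)^{2} = 2 + 1^{2} = 2 + 1 = 3$)
$\sqrt{6 + b{\left(0 \right)}} \left(-774\right) = \sqrt{6 + 3} \left(-774\right) = \sqrt{9} \left(-774\right) = 3 \left(-774\right) = -2322$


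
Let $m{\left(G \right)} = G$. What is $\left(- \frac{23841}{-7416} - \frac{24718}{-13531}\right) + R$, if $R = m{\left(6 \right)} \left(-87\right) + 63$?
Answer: $- \frac{5061429445}{11149544} \approx -453.96$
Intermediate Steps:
$R = -459$ ($R = 6 \left(-87\right) + 63 = -522 + 63 = -459$)
$\left(- \frac{23841}{-7416} - \frac{24718}{-13531}\right) + R = \left(- \frac{23841}{-7416} - \frac{24718}{-13531}\right) - 459 = \left(\left(-23841\right) \left(- \frac{1}{7416}\right) - - \frac{24718}{13531}\right) - 459 = \left(\frac{2649}{824} + \frac{24718}{13531}\right) - 459 = \frac{56211251}{11149544} - 459 = - \frac{5061429445}{11149544}$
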